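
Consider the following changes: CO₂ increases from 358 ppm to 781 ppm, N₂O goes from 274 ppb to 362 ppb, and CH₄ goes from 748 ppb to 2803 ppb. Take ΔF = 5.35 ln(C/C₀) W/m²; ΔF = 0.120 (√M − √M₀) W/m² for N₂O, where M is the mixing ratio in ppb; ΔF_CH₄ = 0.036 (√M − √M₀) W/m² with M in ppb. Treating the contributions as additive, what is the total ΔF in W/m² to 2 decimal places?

CO₂: 5.35 × ln(781/358) = 5.35 × ln(2.18156) = 5.35 × 0.78004 = 4.1732 W/m².
N₂O: 0.120 × (√362 − √274) = 0.120 × (19.0263 − 16.5529) = 0.120 × 2.4734 = 0.2968 W/m².
CH₄: 0.036 × (√2803 − √748) = 0.036 × (52.9434 − 27.3496) = 0.036 × 25.5938 = 0.9214 W/m².
Total ΔF = 4.1732 + 0.2968 + 0.9214 = 5.3914 W/m².

ΔF = 5.39 W/m²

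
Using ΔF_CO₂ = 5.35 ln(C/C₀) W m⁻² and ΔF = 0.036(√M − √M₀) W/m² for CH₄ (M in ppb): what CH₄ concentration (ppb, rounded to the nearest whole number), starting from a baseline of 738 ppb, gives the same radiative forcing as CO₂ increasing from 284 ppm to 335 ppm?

CO₂ forcing: 5.35 × ln(335/284) = 5.35 × 0.165156 = 0.88358 W/m².
Set 0.036(√M − √738) = 0.88358: √M = 0.88358/0.036 + √738 = 24.5439 + 27.1662 = 51.7101.
M = (51.7101)² = 2673.93 ppb.

M ≈ 2674 ppb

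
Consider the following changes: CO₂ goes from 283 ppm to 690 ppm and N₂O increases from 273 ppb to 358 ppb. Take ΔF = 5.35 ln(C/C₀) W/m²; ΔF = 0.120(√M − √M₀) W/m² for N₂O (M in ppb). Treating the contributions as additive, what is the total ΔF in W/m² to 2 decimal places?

ΔF = 5.06 W/m²

CO₂: 5.35 × ln(690/283) = 5.35 × ln(2.43816) = 5.35 × 0.89124 = 4.7681 W/m².
N₂O: 0.120 × (√358 − √273) = 0.120 × (18.9209 − 16.5227) = 0.120 × 2.3982 = 0.2878 W/m².
Total ΔF = 4.7681 + 0.2878 = 5.0559 W/m².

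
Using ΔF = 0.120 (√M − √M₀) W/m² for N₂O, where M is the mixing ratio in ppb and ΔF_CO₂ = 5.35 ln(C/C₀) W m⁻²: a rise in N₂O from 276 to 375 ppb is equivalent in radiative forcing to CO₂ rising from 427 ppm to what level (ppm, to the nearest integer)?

C ≈ 454 ppm

N₂O forcing: 0.120 × (√375 − √276) = 0.120 × (19.3649 − 16.6132) = 0.120 × 2.7517 = 0.33020 W/m².
Set 5.35 ln(C/427) = 0.33020: ln(C/427) = 0.33020/5.35 = 0.06172, so C = 427 × e^0.06172 = 427 × 1.06366 = 454.18 ppm.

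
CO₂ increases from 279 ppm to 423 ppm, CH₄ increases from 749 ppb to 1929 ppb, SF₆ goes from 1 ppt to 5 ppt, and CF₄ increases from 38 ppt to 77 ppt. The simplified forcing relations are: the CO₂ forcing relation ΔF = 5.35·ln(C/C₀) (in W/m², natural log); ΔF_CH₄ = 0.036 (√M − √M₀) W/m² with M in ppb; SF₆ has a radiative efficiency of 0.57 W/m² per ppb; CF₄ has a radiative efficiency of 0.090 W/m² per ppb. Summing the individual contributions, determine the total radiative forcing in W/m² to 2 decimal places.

ΔF = 2.83 W/m²

CO₂: 5.35 × ln(423/279) = 5.35 × ln(1.51613) = 5.35 × 0.41616 = 2.2265 W/m².
CH₄: 0.036 × (√1929 − √749) = 0.036 × (43.9204 − 27.3679) = 0.036 × 16.5525 = 0.5959 W/m².
SF₆: Δ = 5 − 1 = 4 ppt = 0.004 ppb; ΔF = 0.57 × 0.004 = 0.0023 W/m².
CF₄: Δ = 77 − 38 = 39 ppt = 0.039 ppb; ΔF = 0.090 × 0.039 = 0.0035 W/m².
Total ΔF = 2.2265 + 0.5959 + 0.0023 + 0.0035 = 2.8282 W/m².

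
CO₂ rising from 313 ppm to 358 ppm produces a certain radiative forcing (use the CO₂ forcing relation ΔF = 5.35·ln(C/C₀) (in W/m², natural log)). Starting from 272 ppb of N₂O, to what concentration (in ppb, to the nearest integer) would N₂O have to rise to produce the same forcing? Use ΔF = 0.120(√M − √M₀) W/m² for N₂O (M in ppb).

M ≈ 505 ppb

CO₂ forcing: 5.35 × ln(358/313) = 5.35 × 0.134330 = 0.71867 W/m².
Set 0.120(√M − √272) = 0.71867: √M = 0.71867/0.120 + √272 = 5.9889 + 16.4924 = 22.4813.
M = (22.4813)² = 505.41 ppb.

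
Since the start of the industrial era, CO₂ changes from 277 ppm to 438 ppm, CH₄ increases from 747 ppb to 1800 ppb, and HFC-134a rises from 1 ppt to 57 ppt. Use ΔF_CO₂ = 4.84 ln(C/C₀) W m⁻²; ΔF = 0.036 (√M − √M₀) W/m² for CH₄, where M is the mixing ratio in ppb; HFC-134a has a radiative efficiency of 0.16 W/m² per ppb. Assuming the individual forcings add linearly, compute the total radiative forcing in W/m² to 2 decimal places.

ΔF = 2.77 W/m²

CO₂: 4.84 × ln(438/277) = 4.84 × ln(1.58123) = 4.84 × 0.45820 = 2.2177 W/m².
CH₄: 0.036 × (√1800 − √747) = 0.036 × (42.4264 − 27.3313) = 0.036 × 15.0951 = 0.5434 W/m².
HFC-134a: Δ = 57 − 1 = 56 ppt = 0.056 ppb; ΔF = 0.16 × 0.056 = 0.0090 W/m².
Total ΔF = 2.2177 + 0.5434 + 0.0090 = 2.7701 W/m².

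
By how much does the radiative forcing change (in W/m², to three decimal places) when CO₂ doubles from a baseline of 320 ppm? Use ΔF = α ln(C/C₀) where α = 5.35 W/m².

ΔF = 3.708 W/m²

Because the forcing depends only on the ratio C/C₀, the initial concentration does not enter.
ΔF = 5.35 × ln(2) = 5.35 × 0.69315 = 3.7084 W/m².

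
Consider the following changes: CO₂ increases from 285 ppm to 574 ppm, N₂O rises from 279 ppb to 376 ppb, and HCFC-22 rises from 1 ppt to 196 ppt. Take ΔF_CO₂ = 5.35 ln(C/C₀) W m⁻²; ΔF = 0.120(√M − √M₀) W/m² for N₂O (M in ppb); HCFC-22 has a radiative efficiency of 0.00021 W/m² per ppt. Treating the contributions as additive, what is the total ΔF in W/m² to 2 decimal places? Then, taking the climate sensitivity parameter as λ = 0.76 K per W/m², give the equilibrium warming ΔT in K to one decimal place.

ΔF = 4.11 W/m²; ΔT = 3.1 K

CO₂: 5.35 × ln(574/285) = 5.35 × ln(2.01404) = 5.35 × 0.70014 = 3.7457 W/m².
N₂O: 0.120 × (√376 − √279) = 0.120 × (19.3907 − 16.7033) = 0.120 × 2.6874 = 0.3225 W/m².
HCFC-22: ΔF = 0.00021 × (196 − 1) = 0.00021 × 195 = 0.0410 W/m².
Total ΔF = 3.7457 + 0.3225 + 0.0410 = 4.1092 W/m².
ΔT = λ ΔF = 0.76 × 4.11 = 3.1236 K.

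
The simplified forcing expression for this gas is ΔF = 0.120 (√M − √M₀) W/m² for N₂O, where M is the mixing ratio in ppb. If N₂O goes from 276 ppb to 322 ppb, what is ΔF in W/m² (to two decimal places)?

N₂O: 0.120 × (√322 − √276) = 0.120 × (17.9444 − 16.6132) = 0.120 × 1.3312 = 0.1597 W/m².

ΔF = 0.16 W/m²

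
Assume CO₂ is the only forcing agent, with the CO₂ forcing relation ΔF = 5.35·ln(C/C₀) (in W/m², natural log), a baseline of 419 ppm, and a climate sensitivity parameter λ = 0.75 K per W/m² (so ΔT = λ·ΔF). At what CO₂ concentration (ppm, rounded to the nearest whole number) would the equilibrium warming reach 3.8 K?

Required forcing: ΔF = ΔT/λ = 3.8/0.75 = 5.0667 W/m².
Then ln(C/419) = ΔF/5.35 = 5.0667/5.35 = 0.94705.
So C = 419 × e^0.94705 = 419 × 2.57809 = 1080.22 ppm.

C ≈ 1080 ppm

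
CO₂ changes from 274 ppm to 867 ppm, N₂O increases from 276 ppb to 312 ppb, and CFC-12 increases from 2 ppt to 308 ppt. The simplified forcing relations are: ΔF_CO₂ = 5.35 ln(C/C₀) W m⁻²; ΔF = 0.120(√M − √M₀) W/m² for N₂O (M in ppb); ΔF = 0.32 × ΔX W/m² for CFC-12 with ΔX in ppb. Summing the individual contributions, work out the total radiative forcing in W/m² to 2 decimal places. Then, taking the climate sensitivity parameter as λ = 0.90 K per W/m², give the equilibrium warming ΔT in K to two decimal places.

CO₂: 5.35 × ln(867/274) = 5.35 × ln(3.16423) = 5.35 × 1.15191 = 6.1627 W/m².
N₂O: 0.120 × (√312 − √276) = 0.120 × (17.6635 − 16.6132) = 0.120 × 1.0503 = 0.1260 W/m².
CFC-12: Δ = 308 − 2 = 306 ppt = 0.306 ppb; ΔF = 0.32 × 0.306 = 0.0979 W/m².
Total ΔF = 6.1627 + 0.1260 + 0.0979 = 6.3866 W/m².
ΔT = λ ΔF = 0.90 × 6.39 = 5.7510 K.

ΔF = 6.39 W/m²; ΔT = 5.75 K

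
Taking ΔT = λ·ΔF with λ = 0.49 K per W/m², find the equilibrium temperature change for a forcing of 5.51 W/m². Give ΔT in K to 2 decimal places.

ΔT = 2.70 K

ΔT = λ ΔF = 0.49 × 5.51 = 2.6999 K.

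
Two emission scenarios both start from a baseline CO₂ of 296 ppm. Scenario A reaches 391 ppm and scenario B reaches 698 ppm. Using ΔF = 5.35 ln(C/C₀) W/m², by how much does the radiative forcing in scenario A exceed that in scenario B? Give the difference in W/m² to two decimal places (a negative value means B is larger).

ΔF_A − ΔF_B = -3.10 W/m²

ΔF_A = 5.35 ln(391/296) = 5.35 × 0.27835 = 1.4892 W/m².
ΔF_B = 5.35 ln(698/296) = 5.35 × 0.85786 = 4.5896 W/m².
Difference: 1.4892 − 4.5896 = -3.1004 W/m².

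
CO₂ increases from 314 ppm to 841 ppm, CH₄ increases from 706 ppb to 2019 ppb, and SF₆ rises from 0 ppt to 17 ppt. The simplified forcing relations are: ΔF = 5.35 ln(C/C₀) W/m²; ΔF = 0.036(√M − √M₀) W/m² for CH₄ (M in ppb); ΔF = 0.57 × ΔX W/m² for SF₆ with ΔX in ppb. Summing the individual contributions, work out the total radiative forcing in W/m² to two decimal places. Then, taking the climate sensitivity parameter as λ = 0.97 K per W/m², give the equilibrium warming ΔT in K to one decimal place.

CO₂: 5.35 × ln(841/314) = 5.35 × ln(2.67834) = 5.35 × 0.98520 = 5.2708 W/m².
CH₄: 0.036 × (√2019 − √706) = 0.036 × (44.9333 − 26.5707) = 0.036 × 18.3626 = 0.6611 W/m².
SF₆: Δ = 17 − 0 = 17 ppt = 0.017 ppb; ΔF = 0.57 × 0.017 = 0.0097 W/m².
Total ΔF = 5.2708 + 0.6611 + 0.0097 = 5.9416 W/m².
ΔT = λ ΔF = 0.97 × 5.94 = 5.7618 K.

ΔF = 5.94 W/m²; ΔT = 5.8 K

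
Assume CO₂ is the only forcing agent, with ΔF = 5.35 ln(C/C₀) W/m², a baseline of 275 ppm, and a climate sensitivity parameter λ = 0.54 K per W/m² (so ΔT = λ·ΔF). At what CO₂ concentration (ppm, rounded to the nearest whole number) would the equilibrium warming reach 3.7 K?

Required forcing: ΔF = ΔT/λ = 3.7/0.54 = 6.8519 W/m².
Then ln(C/275) = ΔF/5.35 = 6.8519/5.35 = 1.28073.
So C = 275 × e^1.28073 = 275 × 3.59927 = 989.80 ppm.

C ≈ 990 ppm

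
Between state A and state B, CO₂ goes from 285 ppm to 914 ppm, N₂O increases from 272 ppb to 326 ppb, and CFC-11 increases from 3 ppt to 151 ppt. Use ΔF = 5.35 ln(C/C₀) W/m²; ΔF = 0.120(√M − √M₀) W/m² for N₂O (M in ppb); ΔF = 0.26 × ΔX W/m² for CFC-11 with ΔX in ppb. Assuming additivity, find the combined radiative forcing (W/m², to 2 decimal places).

ΔF = 6.46 W/m²

CO₂: 5.35 × ln(914/285) = 5.35 × ln(3.20702) = 5.35 × 1.16534 = 6.2346 W/m².
N₂O: 0.120 × (√326 − √272) = 0.120 × (18.0555 − 16.4924) = 0.120 × 1.5631 = 0.1876 W/m².
CFC-11: Δ = 151 − 3 = 148 ppt = 0.148 ppb; ΔF = 0.26 × 0.148 = 0.0385 W/m².
Total ΔF = 6.2346 + 0.1876 + 0.0385 = 6.4607 W/m².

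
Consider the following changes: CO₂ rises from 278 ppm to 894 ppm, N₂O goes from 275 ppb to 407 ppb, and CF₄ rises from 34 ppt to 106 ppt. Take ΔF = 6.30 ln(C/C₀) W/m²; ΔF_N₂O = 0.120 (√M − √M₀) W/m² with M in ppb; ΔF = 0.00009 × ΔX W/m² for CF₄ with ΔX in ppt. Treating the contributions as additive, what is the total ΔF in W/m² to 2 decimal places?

CO₂: 6.30 × ln(894/278) = 6.30 × ln(3.21583) = 6.30 × 1.16809 = 7.3590 W/m².
N₂O: 0.120 × (√407 − √275) = 0.120 × (20.1742 − 16.5831) = 0.120 × 3.5911 = 0.4309 W/m².
CF₄: ΔF = 0.00009 × (106 − 34) = 0.00009 × 72 = 0.0065 W/m².
Total ΔF = 7.3590 + 0.4309 + 0.0065 = 7.7964 W/m².

ΔF = 7.80 W/m²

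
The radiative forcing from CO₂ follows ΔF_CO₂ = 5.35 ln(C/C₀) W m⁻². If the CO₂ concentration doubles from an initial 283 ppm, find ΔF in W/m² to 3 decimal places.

ΔF = 5.35 × ln(2) = 5.35 × 0.69315 = 3.7084 W/m².

ΔF = 3.708 W/m²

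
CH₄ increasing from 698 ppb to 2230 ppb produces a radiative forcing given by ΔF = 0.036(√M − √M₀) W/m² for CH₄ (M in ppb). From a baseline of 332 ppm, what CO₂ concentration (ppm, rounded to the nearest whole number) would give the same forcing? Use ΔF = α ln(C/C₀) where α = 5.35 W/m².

CH₄ forcing: 0.036 × (√2230 − √698) = 0.036 × (47.2229 − 26.4197) = 0.036 × 20.8032 = 0.74892 W/m².
Set 5.35 ln(C/332) = 0.74892: ln(C/332) = 0.74892/5.35 = 0.13999, so C = 332 × e^0.13999 = 332 × 1.15026 = 381.89 ppm.

C ≈ 382 ppm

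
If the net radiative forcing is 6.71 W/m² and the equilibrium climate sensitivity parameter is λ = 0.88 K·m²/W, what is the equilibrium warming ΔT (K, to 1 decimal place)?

ΔT = 5.9 K

ΔT = λ ΔF = 0.88 × 6.71 = 5.9048 K.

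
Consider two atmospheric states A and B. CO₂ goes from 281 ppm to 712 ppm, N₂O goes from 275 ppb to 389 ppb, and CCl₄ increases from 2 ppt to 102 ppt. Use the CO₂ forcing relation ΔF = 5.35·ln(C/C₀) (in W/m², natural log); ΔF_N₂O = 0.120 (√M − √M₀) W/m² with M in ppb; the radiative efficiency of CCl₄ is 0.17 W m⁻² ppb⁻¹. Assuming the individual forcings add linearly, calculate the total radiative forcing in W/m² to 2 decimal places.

CO₂: 5.35 × ln(712/281) = 5.35 × ln(2.53381) = 5.35 × 0.92972 = 4.9740 W/m².
N₂O: 0.120 × (√389 − √275) = 0.120 × (19.7231 − 16.5831) = 0.120 × 3.1400 = 0.3768 W/m².
CCl₄: Δ = 102 − 2 = 100 ppt = 0.100 ppb; ΔF = 0.17 × 0.100 = 0.0170 W/m².
Total ΔF = 4.9740 + 0.3768 + 0.0170 = 5.3678 W/m².

ΔF = 5.37 W/m²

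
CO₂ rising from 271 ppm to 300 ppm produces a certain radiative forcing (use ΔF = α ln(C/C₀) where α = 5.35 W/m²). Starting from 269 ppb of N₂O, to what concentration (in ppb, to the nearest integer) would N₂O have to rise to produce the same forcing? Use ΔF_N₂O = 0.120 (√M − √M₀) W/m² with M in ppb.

CO₂ forcing: 5.35 × ln(300/271) = 5.35 × 0.101664 = 0.54390 W/m².
Set 0.120(√M − √269) = 0.54390: √M = 0.54390/0.120 + √269 = 4.5325 + 16.4012 = 20.9337.
M = (20.9337)² = 438.22 ppb.

M ≈ 438 ppb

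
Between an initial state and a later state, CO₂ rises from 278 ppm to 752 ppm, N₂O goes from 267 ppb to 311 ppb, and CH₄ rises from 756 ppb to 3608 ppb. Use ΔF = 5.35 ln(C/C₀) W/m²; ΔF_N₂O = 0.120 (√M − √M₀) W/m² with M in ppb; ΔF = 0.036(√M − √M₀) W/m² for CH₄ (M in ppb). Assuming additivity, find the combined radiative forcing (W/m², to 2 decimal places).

ΔF = 6.65 W/m²

CO₂: 5.35 × ln(752/278) = 5.35 × ln(2.70504) = 5.35 × 0.99512 = 5.3239 W/m².
N₂O: 0.120 × (√311 − √267) = 0.120 × (17.6352 − 16.3401) = 0.120 × 1.2951 = 0.1554 W/m².
CH₄: 0.036 × (√3608 − √756) = 0.036 × (60.0666 − 27.4955) = 0.036 × 32.5711 = 1.1726 W/m².
Total ΔF = 5.3239 + 0.1554 + 1.1726 = 6.6519 W/m².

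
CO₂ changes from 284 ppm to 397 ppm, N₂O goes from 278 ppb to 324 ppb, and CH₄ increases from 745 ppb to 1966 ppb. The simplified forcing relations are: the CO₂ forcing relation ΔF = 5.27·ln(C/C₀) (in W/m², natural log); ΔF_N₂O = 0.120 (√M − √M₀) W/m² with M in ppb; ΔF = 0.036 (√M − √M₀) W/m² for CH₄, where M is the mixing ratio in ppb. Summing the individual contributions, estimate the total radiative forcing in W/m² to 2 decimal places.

ΔF = 2.54 W/m²

CO₂: 5.27 × ln(397/284) = 5.27 × ln(1.39789) = 5.27 × 0.33496 = 1.7652 W/m².
N₂O: 0.120 × (√324 − √278) = 0.120 × (18.0000 − 16.6733) = 0.120 × 1.3267 = 0.1592 W/m².
CH₄: 0.036 × (√1966 − √745) = 0.036 × (44.3396 − 27.2947) = 0.036 × 17.0449 = 0.6136 W/m².
Total ΔF = 1.7652 + 0.1592 + 0.6136 = 2.5380 W/m².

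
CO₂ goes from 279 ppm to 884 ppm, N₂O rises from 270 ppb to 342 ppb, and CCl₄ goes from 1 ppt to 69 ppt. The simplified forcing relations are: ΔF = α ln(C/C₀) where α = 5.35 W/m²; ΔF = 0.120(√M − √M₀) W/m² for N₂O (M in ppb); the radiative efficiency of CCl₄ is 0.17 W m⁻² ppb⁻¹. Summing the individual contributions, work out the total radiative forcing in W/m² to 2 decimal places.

CO₂: 5.35 × ln(884/279) = 5.35 × ln(3.16846) = 5.35 × 1.15325 = 6.1699 W/m².
N₂O: 0.120 × (√342 − √270) = 0.120 × (18.4932 − 16.4317) = 0.120 × 2.0615 = 0.2474 W/m².
CCl₄: Δ = 69 − 1 = 68 ppt = 0.068 ppb; ΔF = 0.17 × 0.068 = 0.0116 W/m².
Total ΔF = 6.1699 + 0.2474 + 0.0116 = 6.4289 W/m².

ΔF = 6.43 W/m²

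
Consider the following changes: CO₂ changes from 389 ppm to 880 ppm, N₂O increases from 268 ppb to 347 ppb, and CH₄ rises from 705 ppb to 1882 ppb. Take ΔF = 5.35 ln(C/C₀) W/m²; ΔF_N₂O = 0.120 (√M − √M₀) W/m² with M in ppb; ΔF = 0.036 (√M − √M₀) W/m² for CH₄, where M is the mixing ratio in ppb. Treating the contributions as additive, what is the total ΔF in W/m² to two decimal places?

CO₂: 5.35 × ln(880/389) = 5.35 × ln(2.26221) = 5.35 × 0.81634 = 4.3674 W/m².
N₂O: 0.120 × (√347 − √268) = 0.120 × (18.6279 − 16.3707) = 0.120 × 2.2572 = 0.2709 W/m².
CH₄: 0.036 × (√1882 − √705) = 0.036 × (43.3820 − 26.5518) = 0.036 × 16.8302 = 0.6059 W/m².
Total ΔF = 4.3674 + 0.2709 + 0.6059 = 5.2442 W/m².

ΔF = 5.24 W/m²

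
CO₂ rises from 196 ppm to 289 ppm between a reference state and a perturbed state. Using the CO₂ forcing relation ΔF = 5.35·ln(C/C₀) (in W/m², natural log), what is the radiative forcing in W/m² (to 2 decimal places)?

CO₂ absorption bands are partially saturated, so forcing scales with the logarithm of the concentration ratio.
CO₂: 5.35 × ln(289/196) = 5.35 × ln(1.47449) = 5.35 × 0.38831 = 2.0775 W/m².

ΔF = 2.08 W/m²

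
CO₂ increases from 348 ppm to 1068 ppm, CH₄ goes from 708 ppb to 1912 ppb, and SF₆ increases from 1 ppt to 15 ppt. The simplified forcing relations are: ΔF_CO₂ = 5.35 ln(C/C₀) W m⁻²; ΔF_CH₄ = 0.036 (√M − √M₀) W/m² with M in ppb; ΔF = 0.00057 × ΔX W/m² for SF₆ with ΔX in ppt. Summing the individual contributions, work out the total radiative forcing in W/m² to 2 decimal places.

CO₂: 5.35 × ln(1068/348) = 5.35 × ln(3.06897) = 5.35 × 1.12134 = 5.9992 W/m².
CH₄: 0.036 × (√1912 − √708) = 0.036 × (43.7264 − 26.6083) = 0.036 × 17.1181 = 0.6163 W/m².
SF₆: ΔF = 0.00057 × (15 − 1) = 0.00057 × 14 = 0.0080 W/m².
Total ΔF = 5.9992 + 0.6163 + 0.0080 = 6.6235 W/m².

ΔF = 6.62 W/m²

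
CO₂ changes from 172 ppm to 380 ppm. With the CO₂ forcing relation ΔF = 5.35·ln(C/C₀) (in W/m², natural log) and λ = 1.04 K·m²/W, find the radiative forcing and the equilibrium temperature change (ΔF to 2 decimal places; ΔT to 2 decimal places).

ΔF = 4.24 W/m²; ΔT = 4.41 K

CO₂: 5.35 × ln(380/172) = 5.35 × ln(2.20930) = 5.35 × 0.79268 = 4.2408 W/m².
ΔT = λ ΔF = 1.04 × 4.24 = 4.4096 K.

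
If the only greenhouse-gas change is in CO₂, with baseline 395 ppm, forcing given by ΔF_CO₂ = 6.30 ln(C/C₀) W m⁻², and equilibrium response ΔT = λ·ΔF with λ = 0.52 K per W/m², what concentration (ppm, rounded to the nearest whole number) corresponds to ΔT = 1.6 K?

C ≈ 644 ppm

Required forcing: ΔF = ΔT/λ = 1.6/0.52 = 3.0769 W/m².
Then ln(C/395) = ΔF/6.30 = 3.0769/6.30 = 0.48840.
So C = 395 × e^0.48840 = 395 × 1.62971 = 643.74 ppm.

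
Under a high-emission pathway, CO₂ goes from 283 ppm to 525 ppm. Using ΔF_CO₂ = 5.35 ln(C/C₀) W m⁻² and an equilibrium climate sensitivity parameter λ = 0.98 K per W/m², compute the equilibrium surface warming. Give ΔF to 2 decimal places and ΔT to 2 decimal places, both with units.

CO₂: 5.35 × ln(525/283) = 5.35 × ln(1.85512) = 5.35 × 0.61795 = 3.3060 W/m².
ΔT = λ ΔF = 0.98 × 3.31 = 3.2438 K.

ΔF = 3.31 W/m²; ΔT = 3.24 K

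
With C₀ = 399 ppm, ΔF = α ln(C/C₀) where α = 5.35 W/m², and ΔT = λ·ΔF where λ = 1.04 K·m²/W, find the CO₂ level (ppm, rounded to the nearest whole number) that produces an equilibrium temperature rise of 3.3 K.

Required forcing: ΔF = ΔT/λ = 3.3/1.04 = 3.1731 W/m².
Then ln(C/399) = ΔF/5.35 = 3.1731/5.35 = 0.59310.
So C = 399 × e^0.59310 = 399 × 1.80959 = 722.03 ppm.

C ≈ 722 ppm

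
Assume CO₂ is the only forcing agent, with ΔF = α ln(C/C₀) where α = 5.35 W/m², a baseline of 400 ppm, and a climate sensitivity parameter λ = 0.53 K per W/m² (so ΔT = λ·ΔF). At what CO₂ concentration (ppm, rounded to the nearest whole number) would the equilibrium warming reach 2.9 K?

Required forcing: ΔF = ΔT/λ = 2.9/0.53 = 5.4717 W/m².
Then ln(C/400) = ΔF/5.35 = 5.4717/5.35 = 1.02275.
So C = 400 × e^1.02275 = 400 × 2.78083 = 1112.33 ppm.

C ≈ 1112 ppm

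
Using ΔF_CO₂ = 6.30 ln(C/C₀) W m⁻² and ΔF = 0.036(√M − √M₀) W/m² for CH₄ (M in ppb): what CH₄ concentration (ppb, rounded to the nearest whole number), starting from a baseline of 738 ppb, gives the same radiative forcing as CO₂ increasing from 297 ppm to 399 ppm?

M ≈ 6214 ppb

CO₂ forcing: 6.30 × ln(399/297) = 6.30 × 0.295229 = 1.85994 W/m².
Set 0.036(√M − √738) = 1.85994: √M = 1.85994/0.036 + √738 = 51.6650 + 27.1662 = 78.8312.
M = (78.8312)² = 6214.36 ppb.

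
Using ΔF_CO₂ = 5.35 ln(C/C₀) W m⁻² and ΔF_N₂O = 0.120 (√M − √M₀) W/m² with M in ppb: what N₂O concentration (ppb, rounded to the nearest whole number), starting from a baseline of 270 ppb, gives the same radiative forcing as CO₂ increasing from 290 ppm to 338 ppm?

CO₂ forcing: 5.35 × ln(338/290) = 5.35 × 0.153165 = 0.81943 W/m².
Set 0.120(√M − √270) = 0.81943: √M = 0.81943/0.120 + √270 = 6.8286 + 16.4317 = 23.2603.
M = (23.2603)² = 541.04 ppb.

M ≈ 541 ppb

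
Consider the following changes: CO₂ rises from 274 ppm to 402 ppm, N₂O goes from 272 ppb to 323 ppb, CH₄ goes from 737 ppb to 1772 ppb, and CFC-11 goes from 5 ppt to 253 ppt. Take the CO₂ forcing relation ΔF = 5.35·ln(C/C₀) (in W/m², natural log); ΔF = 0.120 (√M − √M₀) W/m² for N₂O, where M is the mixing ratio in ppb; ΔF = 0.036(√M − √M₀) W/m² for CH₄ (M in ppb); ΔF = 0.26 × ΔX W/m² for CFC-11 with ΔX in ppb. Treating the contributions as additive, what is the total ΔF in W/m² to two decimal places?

CO₂: 5.35 × ln(402/274) = 5.35 × ln(1.46715) = 5.35 × 0.38332 = 2.0508 W/m².
N₂O: 0.120 × (√323 − √272) = 0.120 × (17.9722 − 16.4924) = 0.120 × 1.4798 = 0.1776 W/m².
CH₄: 0.036 × (√1772 − √737) = 0.036 × (42.0951 − 27.1477) = 0.036 × 14.9474 = 0.5381 W/m².
CFC-11: Δ = 253 − 5 = 248 ppt = 0.248 ppb; ΔF = 0.26 × 0.248 = 0.0645 W/m².
Total ΔF = 2.0508 + 0.1776 + 0.5381 + 0.0645 = 2.8310 W/m².

ΔF = 2.83 W/m²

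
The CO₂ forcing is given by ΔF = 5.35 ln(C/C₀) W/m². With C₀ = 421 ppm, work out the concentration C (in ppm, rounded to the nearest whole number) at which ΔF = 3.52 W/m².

C ≈ 813 ppm

Set 5.35 ln(C/421) = 3.52, so ln(C/421) = 3.52/5.35 = 0.65794.
Then C/421 = e^0.65794 = 1.93081, giving C = 421 × 1.93081 = 812.87 ppm.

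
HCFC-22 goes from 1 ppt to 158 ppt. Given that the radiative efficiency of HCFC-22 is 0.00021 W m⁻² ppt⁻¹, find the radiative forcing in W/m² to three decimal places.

HCFC-22: ΔF = 0.00021 × (158 − 1) = 0.00021 × 157 = 0.0330 W/m².

ΔF = 0.033 W/m²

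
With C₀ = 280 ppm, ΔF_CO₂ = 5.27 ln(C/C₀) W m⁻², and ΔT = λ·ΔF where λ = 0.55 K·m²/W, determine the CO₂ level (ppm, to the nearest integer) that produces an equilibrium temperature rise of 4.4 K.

C ≈ 1278 ppm

Required forcing: ΔF = ΔT/λ = 4.4/0.55 = 8.0000 W/m².
Then ln(C/280) = ΔF/5.27 = 8.0000/5.27 = 1.51803.
So C = 280 × e^1.51803 = 280 × 4.56323 = 1277.70 ppm.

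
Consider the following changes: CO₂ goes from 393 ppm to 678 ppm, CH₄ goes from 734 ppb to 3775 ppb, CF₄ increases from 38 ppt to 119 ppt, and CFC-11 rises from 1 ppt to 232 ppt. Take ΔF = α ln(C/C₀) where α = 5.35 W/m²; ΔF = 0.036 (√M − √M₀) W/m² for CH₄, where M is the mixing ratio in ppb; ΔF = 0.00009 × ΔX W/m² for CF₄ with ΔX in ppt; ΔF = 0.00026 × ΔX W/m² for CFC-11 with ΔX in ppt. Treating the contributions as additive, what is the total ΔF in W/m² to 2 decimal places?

ΔF = 4.22 W/m²

CO₂: 5.35 × ln(678/393) = 5.35 × ln(1.72519) = 5.35 × 0.54534 = 2.9176 W/m².
CH₄: 0.036 × (√3775 − √734) = 0.036 × (61.4410 − 27.0924) = 0.036 × 34.3486 = 1.2365 W/m².
CF₄: ΔF = 0.00009 × (119 − 38) = 0.00009 × 81 = 0.0073 W/m².
CFC-11: ΔF = 0.00026 × (232 − 1) = 0.00026 × 231 = 0.0601 W/m².
Total ΔF = 2.9176 + 1.2365 + 0.0073 + 0.0601 = 4.2215 W/m².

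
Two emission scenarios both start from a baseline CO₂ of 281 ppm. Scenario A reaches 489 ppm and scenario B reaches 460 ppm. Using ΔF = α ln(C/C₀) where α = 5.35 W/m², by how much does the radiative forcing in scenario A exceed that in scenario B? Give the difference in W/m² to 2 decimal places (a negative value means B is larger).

ΔF_A − ΔF_B = 0.33 W/m²

ΔF_A = 5.35 ln(489/281) = 5.35 × 0.55401 = 2.9640 W/m².
ΔF_B = 5.35 ln(460/281) = 5.35 × 0.49287 = 2.6369 W/m².
Difference: 2.9640 − 2.6369 = 0.3271 W/m².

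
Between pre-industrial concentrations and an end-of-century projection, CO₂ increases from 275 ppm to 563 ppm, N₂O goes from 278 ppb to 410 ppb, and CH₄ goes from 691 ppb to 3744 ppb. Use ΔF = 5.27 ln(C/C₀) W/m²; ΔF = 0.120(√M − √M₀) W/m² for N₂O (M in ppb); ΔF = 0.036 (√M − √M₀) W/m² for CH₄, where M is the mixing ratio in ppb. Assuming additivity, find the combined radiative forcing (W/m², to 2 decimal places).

CO₂: 5.27 × ln(563/275) = 5.27 × ln(2.04727) = 5.27 × 0.71651 = 3.7760 W/m².
N₂O: 0.120 × (√410 − √278) = 0.120 × (20.2485 − 16.6733) = 0.120 × 3.5752 = 0.4290 W/m².
CH₄: 0.036 × (√3744 − √691) = 0.036 × (61.1882 − 26.2869) = 0.036 × 34.9013 = 1.2564 W/m².
Total ΔF = 3.7760 + 0.4290 + 1.2564 = 5.4614 W/m².

ΔF = 5.46 W/m²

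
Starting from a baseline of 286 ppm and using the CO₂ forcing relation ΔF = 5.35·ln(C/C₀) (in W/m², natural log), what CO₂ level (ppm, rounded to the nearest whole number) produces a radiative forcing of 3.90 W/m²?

Set 5.35 ln(C/286) = 3.90, so ln(C/286) = 3.90/5.35 = 0.72897.
Then C/286 = e^0.72897 = 2.07294, giving C = 286 × 2.07294 = 592.86 ppm.

C ≈ 593 ppm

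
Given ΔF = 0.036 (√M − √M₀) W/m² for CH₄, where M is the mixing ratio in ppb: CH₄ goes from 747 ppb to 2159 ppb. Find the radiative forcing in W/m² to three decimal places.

CH₄: 0.036 × (√2159 − √747) = 0.036 × (46.4650 − 27.3313) = 0.036 × 19.1337 = 0.6888 W/m².

ΔF = 0.689 W/m²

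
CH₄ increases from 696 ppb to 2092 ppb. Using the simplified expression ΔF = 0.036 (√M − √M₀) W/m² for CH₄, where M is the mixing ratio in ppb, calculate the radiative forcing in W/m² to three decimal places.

ΔF = 0.697 W/m²

CH₄: 0.036 × (√2092 − √696) = 0.036 × (45.7384 − 26.3818) = 0.036 × 19.3566 = 0.6968 W/m².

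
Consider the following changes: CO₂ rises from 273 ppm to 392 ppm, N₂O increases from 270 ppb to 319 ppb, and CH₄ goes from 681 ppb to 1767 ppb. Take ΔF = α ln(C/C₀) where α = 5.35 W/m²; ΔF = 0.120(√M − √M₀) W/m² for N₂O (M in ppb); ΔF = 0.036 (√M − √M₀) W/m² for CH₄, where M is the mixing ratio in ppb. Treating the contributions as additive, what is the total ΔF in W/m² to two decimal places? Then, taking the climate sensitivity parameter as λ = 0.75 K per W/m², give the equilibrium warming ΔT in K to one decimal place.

ΔF = 2.68 W/m²; ΔT = 2.0 K

CO₂: 5.35 × ln(392/273) = 5.35 × ln(1.43590) = 5.35 × 0.36179 = 1.9356 W/m².
N₂O: 0.120 × (√319 − √270) = 0.120 × (17.8606 − 16.4317) = 0.120 × 1.4289 = 0.1715 W/m².
CH₄: 0.036 × (√1767 − √681) = 0.036 × (42.0357 − 26.0960) = 0.036 × 15.9397 = 0.5738 W/m².
Total ΔF = 1.9356 + 0.1715 + 0.5738 = 2.6809 W/m².
ΔT = λ ΔF = 0.75 × 2.68 = 2.0100 K.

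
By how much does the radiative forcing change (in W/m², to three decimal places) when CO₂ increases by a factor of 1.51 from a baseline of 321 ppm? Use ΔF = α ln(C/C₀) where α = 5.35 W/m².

ΔF = 2.205 W/m²

ΔF = 5.35 × ln(1.51) = 5.35 × 0.41211 = 2.2048 W/m².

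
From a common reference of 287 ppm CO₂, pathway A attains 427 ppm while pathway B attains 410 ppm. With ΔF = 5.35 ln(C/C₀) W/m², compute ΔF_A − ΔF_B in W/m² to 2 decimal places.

ΔF_A = 5.35 ln(427/287) = 5.35 × 0.39730 = 2.1256 W/m².
ΔF_B = 5.35 ln(410/287) = 5.35 × 0.35667 = 1.9082 W/m².
Difference: 2.1256 − 1.9082 = 0.2174 W/m².

ΔF_A − ΔF_B = 0.22 W/m²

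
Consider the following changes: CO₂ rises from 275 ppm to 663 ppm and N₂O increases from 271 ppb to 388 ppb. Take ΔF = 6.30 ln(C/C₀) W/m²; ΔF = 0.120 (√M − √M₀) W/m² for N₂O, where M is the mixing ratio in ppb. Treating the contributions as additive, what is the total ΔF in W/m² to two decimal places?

ΔF = 5.93 W/m²

CO₂: 6.30 × ln(663/275) = 6.30 × ln(2.41091) = 6.30 × 0.88000 = 5.5440 W/m².
N₂O: 0.120 × (√388 − √271) = 0.120 × (19.6977 − 16.4621) = 0.120 × 3.2356 = 0.3883 W/m².
Total ΔF = 5.5440 + 0.3883 = 5.9323 W/m².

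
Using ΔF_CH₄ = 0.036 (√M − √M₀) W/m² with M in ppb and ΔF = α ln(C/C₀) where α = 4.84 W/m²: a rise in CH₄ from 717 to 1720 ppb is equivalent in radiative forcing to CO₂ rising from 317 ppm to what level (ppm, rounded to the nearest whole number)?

CH₄ forcing: 0.036 × (√1720 − √717) = 0.036 × (41.4729 − 26.7769) = 0.036 × 14.6960 = 0.52906 W/m².
Set 4.84 ln(C/317) = 0.52906: ln(C/317) = 0.52906/4.84 = 0.10931, so C = 317 × e^0.10931 = 317 × 1.11551 = 353.62 ppm.

C ≈ 354 ppm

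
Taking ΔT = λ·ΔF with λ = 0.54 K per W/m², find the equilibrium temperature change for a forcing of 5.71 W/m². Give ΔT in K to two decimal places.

ΔT = 3.08 K

ΔT = λ ΔF = 0.54 × 5.71 = 3.0834 K.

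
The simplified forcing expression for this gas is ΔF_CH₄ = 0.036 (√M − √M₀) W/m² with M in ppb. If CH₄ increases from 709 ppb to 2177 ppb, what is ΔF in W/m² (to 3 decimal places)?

ΔF = 0.721 W/m²

CH₄: 0.036 × (√2177 − √709) = 0.036 × (46.6583 − 26.6271) = 0.036 × 20.0312 = 0.7211 W/m².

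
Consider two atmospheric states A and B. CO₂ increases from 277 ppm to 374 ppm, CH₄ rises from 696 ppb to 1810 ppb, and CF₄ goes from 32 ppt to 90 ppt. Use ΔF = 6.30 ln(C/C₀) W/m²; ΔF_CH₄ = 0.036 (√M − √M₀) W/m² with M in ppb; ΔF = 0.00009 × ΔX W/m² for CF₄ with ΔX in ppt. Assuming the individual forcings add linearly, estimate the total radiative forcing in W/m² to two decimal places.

ΔF = 2.48 W/m²

CO₂: 6.30 × ln(374/277) = 6.30 × ln(1.35018) = 6.30 × 0.30024 = 1.8915 W/m².
CH₄: 0.036 × (√1810 − √696) = 0.036 × (42.5441 − 26.3818) = 0.036 × 16.1623 = 0.5818 W/m².
CF₄: ΔF = 0.00009 × (90 − 32) = 0.00009 × 58 = 0.0052 W/m².
Total ΔF = 1.8915 + 0.5818 + 0.0052 = 2.4785 W/m².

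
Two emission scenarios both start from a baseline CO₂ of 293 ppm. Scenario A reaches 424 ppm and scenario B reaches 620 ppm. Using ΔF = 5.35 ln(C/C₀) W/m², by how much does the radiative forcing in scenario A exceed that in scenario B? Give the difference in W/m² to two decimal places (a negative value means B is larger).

ΔF_A = 5.35 ln(424/293) = 5.35 × 0.36956 = 1.9771 W/m².
ΔF_B = 5.35 ln(620/293) = 5.35 × 0.74955 = 4.0101 W/m².
Difference: 1.9771 − 4.0101 = -2.0330 W/m².

ΔF_A − ΔF_B = -2.03 W/m²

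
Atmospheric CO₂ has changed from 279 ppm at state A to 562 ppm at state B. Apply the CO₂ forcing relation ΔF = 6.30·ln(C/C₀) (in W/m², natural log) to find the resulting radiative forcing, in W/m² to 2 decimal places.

CO₂: 6.30 × ln(562/279) = 6.30 × ln(2.01434) = 6.30 × 0.70029 = 4.4118 W/m².

ΔF = 4.41 W/m²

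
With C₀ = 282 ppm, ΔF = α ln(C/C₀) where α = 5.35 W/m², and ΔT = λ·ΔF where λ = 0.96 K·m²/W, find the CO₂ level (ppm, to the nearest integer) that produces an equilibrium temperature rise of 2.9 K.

Required forcing: ΔF = ΔT/λ = 2.9/0.96 = 3.0208 W/m².
Then ln(C/282) = ΔF/5.35 = 3.0208/5.35 = 0.56464.
So C = 282 × e^0.56464 = 282 × 1.75881 = 495.98 ppm.

C ≈ 496 ppm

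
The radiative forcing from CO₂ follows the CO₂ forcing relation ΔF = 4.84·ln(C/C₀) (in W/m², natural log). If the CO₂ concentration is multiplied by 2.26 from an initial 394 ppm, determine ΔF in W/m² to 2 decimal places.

ΔF = 3.95 W/m²

Because the forcing depends only on the ratio C/C₀, the initial concentration does not enter.
ΔF = 4.84 × ln(2.26) = 4.84 × 0.81536 = 3.9463 W/m².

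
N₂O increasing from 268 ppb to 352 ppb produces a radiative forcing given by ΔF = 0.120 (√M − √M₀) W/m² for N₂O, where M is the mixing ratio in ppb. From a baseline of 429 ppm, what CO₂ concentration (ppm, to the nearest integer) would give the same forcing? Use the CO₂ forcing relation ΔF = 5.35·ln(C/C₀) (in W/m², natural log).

C ≈ 453 ppm

N₂O forcing: 0.120 × (√352 − √268) = 0.120 × (18.7617 − 16.3707) = 0.120 × 2.3910 = 0.28692 W/m².
Set 5.35 ln(C/429) = 0.28692: ln(C/429) = 0.28692/5.35 = 0.05363, so C = 429 × e^0.05363 = 429 × 1.05509 = 452.63 ppm.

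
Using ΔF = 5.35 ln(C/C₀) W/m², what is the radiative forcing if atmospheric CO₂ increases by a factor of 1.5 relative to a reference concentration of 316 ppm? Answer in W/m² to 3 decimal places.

ΔF = 5.35 × ln(1.5) = 5.35 × 0.40547 = 2.1693 W/m².

ΔF = 2.169 W/m²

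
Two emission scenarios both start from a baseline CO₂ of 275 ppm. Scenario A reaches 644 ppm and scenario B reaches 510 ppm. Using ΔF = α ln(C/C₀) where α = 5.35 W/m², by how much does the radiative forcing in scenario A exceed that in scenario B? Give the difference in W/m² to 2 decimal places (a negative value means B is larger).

ΔF_A = 5.35 ln(644/275) = 5.35 × 0.85093 = 4.5525 W/m².
ΔF_B = 5.35 ln(510/275) = 5.35 × 0.61764 = 3.3044 W/m².
Difference: 4.5525 − 3.3044 = 1.2481 W/m².
(Equivalently, ΔF_A − ΔF_B = 5.35 ln(644/510) = 5.35 × 0.23329 = 1.2481 W/m².)

ΔF_A − ΔF_B = 1.25 W/m²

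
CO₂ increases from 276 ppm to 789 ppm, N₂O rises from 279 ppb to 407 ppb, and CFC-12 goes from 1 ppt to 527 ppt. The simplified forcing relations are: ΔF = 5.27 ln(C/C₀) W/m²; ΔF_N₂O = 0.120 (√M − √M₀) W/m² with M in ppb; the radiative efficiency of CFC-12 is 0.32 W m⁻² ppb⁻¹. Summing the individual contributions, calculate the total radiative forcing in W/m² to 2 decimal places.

ΔF = 6.12 W/m²

CO₂: 5.27 × ln(789/276) = 5.27 × ln(2.85870) = 5.27 × 1.05037 = 5.5354 W/m².
N₂O: 0.120 × (√407 − √279) = 0.120 × (20.1742 − 16.7033) = 0.120 × 3.4709 = 0.4165 W/m².
CFC-12: Δ = 527 − 1 = 526 ppt = 0.526 ppb; ΔF = 0.32 × 0.526 = 0.1683 W/m².
Total ΔF = 5.5354 + 0.4165 + 0.1683 = 6.1202 W/m².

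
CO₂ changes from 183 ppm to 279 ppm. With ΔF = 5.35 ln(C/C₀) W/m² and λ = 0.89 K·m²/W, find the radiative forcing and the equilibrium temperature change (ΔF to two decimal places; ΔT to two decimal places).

ΔF = 2.26 W/m²; ΔT = 2.01 K

CO₂: 5.35 × ln(279/183) = 5.35 × ln(1.52459) = 5.35 × 0.42173 = 2.2563 W/m².
ΔT = λ ΔF = 0.89 × 2.26 = 2.0114 K.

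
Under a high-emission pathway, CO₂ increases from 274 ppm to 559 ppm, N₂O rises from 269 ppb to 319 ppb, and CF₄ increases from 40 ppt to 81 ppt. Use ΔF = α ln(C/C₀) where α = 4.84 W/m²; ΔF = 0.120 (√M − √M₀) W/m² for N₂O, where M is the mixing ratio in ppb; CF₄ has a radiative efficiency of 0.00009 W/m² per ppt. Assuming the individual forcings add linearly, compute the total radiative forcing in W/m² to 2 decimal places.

ΔF = 3.63 W/m²

CO₂: 4.84 × ln(559/274) = 4.84 × ln(2.04015) = 4.84 × 0.71302 = 3.4510 W/m².
N₂O: 0.120 × (√319 − √269) = 0.120 × (17.8606 − 16.4012) = 0.120 × 1.4594 = 0.1751 W/m².
CF₄: ΔF = 0.00009 × (81 − 40) = 0.00009 × 41 = 0.0037 W/m².
Total ΔF = 3.4510 + 0.1751 + 0.0037 = 3.6298 W/m².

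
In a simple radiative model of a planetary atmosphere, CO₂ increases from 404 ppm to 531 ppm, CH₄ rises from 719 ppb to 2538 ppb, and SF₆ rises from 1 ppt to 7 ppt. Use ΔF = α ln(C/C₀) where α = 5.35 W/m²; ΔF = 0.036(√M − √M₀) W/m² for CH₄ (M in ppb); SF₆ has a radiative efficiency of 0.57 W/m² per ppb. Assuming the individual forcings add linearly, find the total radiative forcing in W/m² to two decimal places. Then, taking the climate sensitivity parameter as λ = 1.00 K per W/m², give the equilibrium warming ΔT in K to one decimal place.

ΔF = 2.31 W/m²; ΔT = 2.3 K

CO₂: 5.35 × ln(531/404) = 5.35 × ln(1.31436) = 5.35 × 0.27335 = 1.4624 W/m².
CH₄: 0.036 × (√2538 − √719) = 0.036 × (50.3786 − 26.8142) = 0.036 × 23.5644 = 0.8483 W/m².
SF₆: Δ = 7 − 1 = 6 ppt = 0.006 ppb; ΔF = 0.57 × 0.006 = 0.0034 W/m².
Total ΔF = 1.4624 + 0.8483 + 0.0034 = 2.3141 W/m².
ΔT = λ ΔF = 1.00 × 2.31 = 2.3100 K.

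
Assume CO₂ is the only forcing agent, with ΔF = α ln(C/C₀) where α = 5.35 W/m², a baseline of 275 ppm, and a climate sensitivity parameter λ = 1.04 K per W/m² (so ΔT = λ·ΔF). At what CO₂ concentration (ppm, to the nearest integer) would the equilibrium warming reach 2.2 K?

Required forcing: ΔF = ΔT/λ = 2.2/1.04 = 2.1154 W/m².
Then ln(C/275) = ΔF/5.35 = 2.1154/5.35 = 0.39540.
So C = 275 × e^0.39540 = 275 × 1.48498 = 408.37 ppm.

C ≈ 408 ppm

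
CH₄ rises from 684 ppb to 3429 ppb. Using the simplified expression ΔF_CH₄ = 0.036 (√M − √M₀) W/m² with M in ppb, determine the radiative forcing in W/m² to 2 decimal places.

CH₄: 0.036 × (√3429 − √684) = 0.036 × (58.5577 − 26.1534) = 0.036 × 32.4043 = 1.1666 W/m².

ΔF = 1.17 W/m²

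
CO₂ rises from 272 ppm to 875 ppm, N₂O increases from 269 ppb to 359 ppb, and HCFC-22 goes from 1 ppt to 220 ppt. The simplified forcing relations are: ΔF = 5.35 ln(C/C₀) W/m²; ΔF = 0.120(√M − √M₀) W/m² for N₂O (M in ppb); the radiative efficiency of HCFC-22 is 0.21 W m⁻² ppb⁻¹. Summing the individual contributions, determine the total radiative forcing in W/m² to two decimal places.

CO₂: 5.35 × ln(875/272) = 5.35 × ln(3.21691) = 5.35 × 1.16842 = 6.2510 W/m².
N₂O: 0.120 × (√359 − √269) = 0.120 × (18.9473 − 16.4012) = 0.120 × 2.5461 = 0.3055 W/m².
HCFC-22: Δ = 220 − 1 = 219 ppt = 0.219 ppb; ΔF = 0.21 × 0.219 = 0.0460 W/m².
Total ΔF = 6.2510 + 0.3055 + 0.0460 = 6.6025 W/m².

ΔF = 6.60 W/m²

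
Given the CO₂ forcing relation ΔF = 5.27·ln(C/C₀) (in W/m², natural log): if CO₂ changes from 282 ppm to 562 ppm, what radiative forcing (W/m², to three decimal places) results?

ΔF = 3.634 W/m²

CO₂ absorption bands are partially saturated, so forcing scales with the logarithm of the concentration ratio.
CO₂: 5.27 × ln(562/282) = 5.27 × ln(1.99291) = 5.27 × 0.68960 = 3.6342 W/m².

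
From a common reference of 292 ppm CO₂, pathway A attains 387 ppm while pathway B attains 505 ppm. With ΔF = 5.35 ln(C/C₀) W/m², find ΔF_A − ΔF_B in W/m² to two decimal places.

ΔF_A − ΔF_B = -1.42 W/m²

ΔF_A = 5.35 ln(387/292) = 5.35 × 0.28167 = 1.5069 W/m².
ΔF_B = 5.35 ln(505/292) = 5.35 × 0.54780 = 2.9307 W/m².
Difference: 1.5069 − 2.9307 = -1.4238 W/m².
(Equivalently, ΔF_A − ΔF_B = 5.35 ln(387/505) = 5.35 × -0.26613 = -1.4238 W/m².)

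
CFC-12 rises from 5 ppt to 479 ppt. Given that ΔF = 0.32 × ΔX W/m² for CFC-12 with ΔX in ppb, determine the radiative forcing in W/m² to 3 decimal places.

CFC-12: Δ = 479 − 5 = 474 ppt = 0.474 ppb; ΔF = 0.32 × 0.474 = 0.1517 W/m².

ΔF = 0.152 W/m²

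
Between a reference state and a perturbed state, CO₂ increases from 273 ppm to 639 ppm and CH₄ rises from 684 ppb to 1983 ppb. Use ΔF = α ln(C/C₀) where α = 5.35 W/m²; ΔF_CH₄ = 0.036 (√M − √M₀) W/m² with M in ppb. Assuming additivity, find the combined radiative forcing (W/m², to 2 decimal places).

ΔF = 5.21 W/m²

CO₂: 5.35 × ln(639/273) = 5.35 × ln(2.34066) = 5.35 × 0.85043 = 4.5498 W/m².
CH₄: 0.036 × (√1983 − √684) = 0.036 × (44.5309 − 26.1534) = 0.036 × 18.3775 = 0.6616 W/m².
Total ΔF = 4.5498 + 0.6616 = 5.2114 W/m².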